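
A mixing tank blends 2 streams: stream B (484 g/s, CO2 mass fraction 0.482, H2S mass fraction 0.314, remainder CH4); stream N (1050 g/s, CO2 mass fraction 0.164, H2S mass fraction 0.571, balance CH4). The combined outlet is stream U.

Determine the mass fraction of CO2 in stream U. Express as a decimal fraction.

Total flow out = 484 + 1050 = 1534 g/s.
CO2 in = 484×0.482 + 1050×0.164 = 405.49 g/s.
CO2 mass fraction in U = 405.49/1534 = 0.264.

0.264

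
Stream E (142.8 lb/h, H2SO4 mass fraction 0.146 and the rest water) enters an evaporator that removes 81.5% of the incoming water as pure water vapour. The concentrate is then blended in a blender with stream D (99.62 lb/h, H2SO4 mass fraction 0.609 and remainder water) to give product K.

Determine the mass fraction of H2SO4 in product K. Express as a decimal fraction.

0.570

Vapour removed = 0.815×0.854×142.8 = 99.39 lb/h; concentrate = 43.41 lb/h.
H2SO4 reaching the mixer = 20.849 (from concentrate) + 99.62×0.609 = 81.517 lb/h.
Product flow = 43.41 + 99.62 = 143.03 lb/h; H2SO4 fraction = 0.570.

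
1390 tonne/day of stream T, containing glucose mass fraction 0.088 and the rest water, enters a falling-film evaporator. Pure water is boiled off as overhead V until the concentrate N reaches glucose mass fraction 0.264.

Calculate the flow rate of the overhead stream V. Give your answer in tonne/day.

926.7 tonne/day

glucose is conserved: 1390×0.088 = 122.32 tonne/day all reports to the concentrate.
Concentrate = 122.32/(target fraction) = 463.33 tonne/day.
Overhead = 1390 − 463.33 = 926.67 tonne/day.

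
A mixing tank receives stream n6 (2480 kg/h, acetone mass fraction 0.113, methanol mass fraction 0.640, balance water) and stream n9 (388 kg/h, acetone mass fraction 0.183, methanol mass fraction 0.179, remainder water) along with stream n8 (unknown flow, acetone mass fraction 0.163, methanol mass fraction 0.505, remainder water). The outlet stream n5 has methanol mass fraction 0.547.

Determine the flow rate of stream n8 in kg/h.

2092 kg/h

Let n8 be the unknown flow. Total out = 2868 + n8.
methanol balance: 1656.7 + 0.505·n8 = 0.547·(2868 + n8)
(0.505 − 0.547)·n8 = 0.547×2868 − 1656.7 = -87.856
n8 = -87.856 / -0.042 = 2091.8 kg/h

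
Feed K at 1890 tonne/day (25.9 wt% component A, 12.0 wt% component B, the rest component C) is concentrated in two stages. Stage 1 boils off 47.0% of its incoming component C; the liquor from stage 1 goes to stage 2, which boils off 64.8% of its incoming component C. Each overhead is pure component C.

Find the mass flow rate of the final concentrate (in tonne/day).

935.3 tonne/day

component C in feed = 1890×0.621 = 1173.7 tonne/day.
After stage 1: component C left = (1−0.470)×1173.7 = 622.06; stream total = 1338.4 tonne/day.
After stage 2: component C left = (1−0.648)×622.06 = 218.96; final concentrate = 935.27 tonne/day.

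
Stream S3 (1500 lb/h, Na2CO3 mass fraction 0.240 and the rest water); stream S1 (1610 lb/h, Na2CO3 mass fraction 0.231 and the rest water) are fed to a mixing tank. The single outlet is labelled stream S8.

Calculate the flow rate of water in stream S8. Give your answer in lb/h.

water out = water in = 1500×0.760 + 1610×0.769 = 2378.1 lb/h.

2378 lb/h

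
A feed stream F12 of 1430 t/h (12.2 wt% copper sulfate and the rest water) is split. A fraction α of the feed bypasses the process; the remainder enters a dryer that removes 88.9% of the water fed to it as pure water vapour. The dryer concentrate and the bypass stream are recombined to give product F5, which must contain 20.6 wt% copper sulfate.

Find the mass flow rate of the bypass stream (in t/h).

All 1430×0.122 = 174.46 t/h of copper sulfate reaches F5, so F5 = 174.46/0.206 = 846.89 t/h and vapour = 583.11 t/h.
The evaporator receives (1−α)·1430 of feed at 0.878 water and removes 0.889 of that water:
0.889×0.878×(1−α)×1430 = 583.11
(1−α) = 583.11/1116.2 = 0.5224;  α = 0.4776.
Bypass flow = 0.4776×1430 = 682.95 t/h.

682.9 t/h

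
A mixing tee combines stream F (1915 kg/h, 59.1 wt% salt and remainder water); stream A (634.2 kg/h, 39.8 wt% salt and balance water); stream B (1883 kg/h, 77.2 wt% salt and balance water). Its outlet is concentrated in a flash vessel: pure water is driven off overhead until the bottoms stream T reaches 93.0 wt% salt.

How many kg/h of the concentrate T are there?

salt entering = 1915×0.591 + 634.2×0.398 + 1883×0.772 = 2837.9 kg/h.
All salt reports to T, so T = 2837.9/0.930 = 3051.5 kg/h.

3051 kg/h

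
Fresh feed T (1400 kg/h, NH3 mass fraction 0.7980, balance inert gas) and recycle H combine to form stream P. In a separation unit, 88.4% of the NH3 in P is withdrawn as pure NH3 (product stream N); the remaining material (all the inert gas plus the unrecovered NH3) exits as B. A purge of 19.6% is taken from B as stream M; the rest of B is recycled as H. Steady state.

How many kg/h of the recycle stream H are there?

inert gas enters only via T and leaves only via the purge: 1400×0.202 = 0.196×(inert gas in B), and the separation unit passes all inert gas, so inert gas in P = inert gas in B = 1442.9 kg/h.
NH3 in P: m_A = 1400×0.798 + (1−0.196)·(1−0.884)·m_A, so m_A = 1117.2/0.9067 = 1232.1 kg/h.
B = (1−0.884)×1232.1 + 1442.9 = 1585.8 kg/h.
Recycle H = (1−0.196)×1585.8 = 1275 kg/h.

1275 kg/h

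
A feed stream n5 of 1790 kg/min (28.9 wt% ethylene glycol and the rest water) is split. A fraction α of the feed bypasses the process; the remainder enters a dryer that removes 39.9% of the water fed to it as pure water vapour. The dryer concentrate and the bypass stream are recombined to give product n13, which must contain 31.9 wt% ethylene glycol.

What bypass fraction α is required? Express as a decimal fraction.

0.668

All 1790×0.289 = 517.31 kg/min of ethylene glycol reaches n13, so n13 = 517.31/0.319 = 1621.7 kg/min and vapour = 168.34 kg/min.
The evaporator receives (1−α)·1790 of feed at 0.711 water and removes 0.399 of that water:
0.399×0.711×(1−α)×1790 = 168.34
(1−α) = 168.34/507.8 = 0.3315;  α = 0.6685.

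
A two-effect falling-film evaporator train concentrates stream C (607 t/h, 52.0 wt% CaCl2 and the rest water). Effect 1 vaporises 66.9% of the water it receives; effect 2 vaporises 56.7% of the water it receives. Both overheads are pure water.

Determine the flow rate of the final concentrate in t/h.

water in feed = 607×0.480 = 291.36 t/h.
After stage 1: water left = (1−0.669)×291.36 = 96.44; stream total = 412.08 t/h.
After stage 2: water left = (1−0.567)×96.44 = 41.759; final concentrate = 357.4 t/h.

357.4 t/h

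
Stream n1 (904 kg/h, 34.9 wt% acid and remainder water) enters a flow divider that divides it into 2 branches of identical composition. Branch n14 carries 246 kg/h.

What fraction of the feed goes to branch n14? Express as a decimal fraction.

0.272

Fraction to n14 = 246/904 = 0.2721.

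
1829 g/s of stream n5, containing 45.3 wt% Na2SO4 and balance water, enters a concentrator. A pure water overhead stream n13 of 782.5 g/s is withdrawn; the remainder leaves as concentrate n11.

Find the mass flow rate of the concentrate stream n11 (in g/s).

1046 g/s

Concentrate = 1829 − 782.5 = 1046.5 g/s.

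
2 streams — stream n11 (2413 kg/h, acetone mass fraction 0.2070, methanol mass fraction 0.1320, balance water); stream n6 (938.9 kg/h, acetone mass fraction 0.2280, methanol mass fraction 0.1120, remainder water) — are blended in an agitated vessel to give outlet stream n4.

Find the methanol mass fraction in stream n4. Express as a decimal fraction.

Total flow out = 2413 + 938.9 = 3351.9 kg/h.
methanol in = 2413×0.132 + 938.9×0.112 = 423.67 kg/h.
methanol mass fraction in n4 = 423.67/3351.9 = 0.1264.

0.1264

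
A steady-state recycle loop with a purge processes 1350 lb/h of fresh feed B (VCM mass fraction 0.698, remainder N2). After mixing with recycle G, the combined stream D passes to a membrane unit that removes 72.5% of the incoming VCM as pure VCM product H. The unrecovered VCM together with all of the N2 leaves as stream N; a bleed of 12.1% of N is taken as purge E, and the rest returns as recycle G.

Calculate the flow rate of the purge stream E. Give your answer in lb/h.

N2 enters only via B and leaves only via the purge: 1350×0.302 = 0.121×(N2 in N), and the membrane unit passes all N2, so N2 in D = N2 in N = 3369.4 lb/h.
VCM in D: m_A = 1350×0.698 + (1−0.121)·(1−0.725)·m_A, so m_A = 942.3/0.7583 = 1242.7 lb/h.
N = (1−0.725)×1242.7 + 3369.4 = 3711.2 lb/h.
Purge E = 0.121×3711.2 = 449.05 lb/h.

449.1 lb/h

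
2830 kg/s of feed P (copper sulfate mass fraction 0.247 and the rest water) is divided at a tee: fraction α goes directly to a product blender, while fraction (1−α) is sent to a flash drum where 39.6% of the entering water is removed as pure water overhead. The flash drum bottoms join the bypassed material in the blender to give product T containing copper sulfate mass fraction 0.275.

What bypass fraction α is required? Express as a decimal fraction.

0.659

All 2830×0.247 = 699.01 kg/s of copper sulfate reaches T, so T = 699.01/0.275 = 2541.9 kg/s and vapour = 288.15 kg/s.
The evaporator receives (1−α)·2830 of feed at 0.753 water and removes 0.396 of that water:
0.396×0.753×(1−α)×2830 = 288.15
(1−α) = 288.15/843.87 = 0.3415;  α = 0.6585.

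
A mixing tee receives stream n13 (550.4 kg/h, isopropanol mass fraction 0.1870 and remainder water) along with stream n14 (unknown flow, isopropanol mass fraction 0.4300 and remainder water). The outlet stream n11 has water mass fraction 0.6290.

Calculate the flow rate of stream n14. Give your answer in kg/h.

Let n14 be the unknown flow. Total out = 550.4 + n14.
water balance: 447.48 + 0.570·n14 = 0.629·(550.4 + n14)
(0.570 − 0.629)·n14 = 0.629×550.4 − 447.48 = -101.27
n14 = -101.27 / -0.059 = 1716.5 kg/h

1717 kg/h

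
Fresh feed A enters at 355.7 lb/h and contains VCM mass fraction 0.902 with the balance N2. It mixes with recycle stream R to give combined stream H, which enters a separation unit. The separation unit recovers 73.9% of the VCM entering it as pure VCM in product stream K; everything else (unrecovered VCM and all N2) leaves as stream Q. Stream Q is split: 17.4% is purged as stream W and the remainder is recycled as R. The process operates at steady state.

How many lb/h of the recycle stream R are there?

N2 enters only via A and leaves only via the purge: 355.7×0.098 = 0.174×(N2 in Q), and the separation unit passes all N2, so N2 in H = N2 in Q = 200.34 lb/h.
VCM in H: m_A = 355.7×0.902 + (1−0.174)·(1−0.739)·m_A, so m_A = 320.84/0.7844 = 409.02 lb/h.
Q = (1−0.739)×409.02 + 200.34 = 307.09 lb/h.
Recycle R = (1−0.174)×307.09 = 253.66 lb/h.

253.7 lb/h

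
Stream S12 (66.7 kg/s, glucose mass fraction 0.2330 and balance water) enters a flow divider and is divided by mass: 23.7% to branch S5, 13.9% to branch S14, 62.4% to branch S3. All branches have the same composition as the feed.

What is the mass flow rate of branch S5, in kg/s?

Branch S5 flow = 0.237×66.7 = 15.808 kg/s.

15.81 kg/s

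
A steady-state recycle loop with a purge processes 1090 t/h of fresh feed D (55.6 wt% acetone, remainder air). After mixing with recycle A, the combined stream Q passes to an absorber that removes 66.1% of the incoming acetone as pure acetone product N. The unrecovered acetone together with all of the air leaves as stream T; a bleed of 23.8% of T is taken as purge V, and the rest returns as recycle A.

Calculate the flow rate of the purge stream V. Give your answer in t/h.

549.9 t/h

air enters only via D and leaves only via the purge: 1090×0.444 = 0.238×(air in T), and the absorber passes all air, so air in Q = air in T = 2033.4 t/h.
acetone in Q: m_A = 1090×0.556 + (1−0.238)·(1−0.661)·m_A, so m_A = 606.04/0.7417 = 817.12 t/h.
T = (1−0.661)×817.12 + 2033.4 = 2310.4 t/h.
Purge V = 0.238×2310.4 = 549.89 t/h.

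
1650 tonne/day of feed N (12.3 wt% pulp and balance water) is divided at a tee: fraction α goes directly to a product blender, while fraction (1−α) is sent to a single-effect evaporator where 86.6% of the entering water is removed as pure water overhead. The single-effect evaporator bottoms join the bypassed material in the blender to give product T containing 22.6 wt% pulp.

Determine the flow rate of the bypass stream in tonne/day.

All 1650×0.123 = 202.95 tonne/day of pulp reaches T, so T = 202.95/0.226 = 898.01 tonne/day and vapour = 751.99 tonne/day.
The evaporator receives (1−α)·1650 of feed at 0.877 water and removes 0.866 of that water:
0.866×0.877×(1−α)×1650 = 751.99
(1−α) = 751.99/1253.1 = 0.6001;  α = 0.3999.
Bypass flow = 0.3999×1650 = 659.86 tonne/day.

659.9 tonne/day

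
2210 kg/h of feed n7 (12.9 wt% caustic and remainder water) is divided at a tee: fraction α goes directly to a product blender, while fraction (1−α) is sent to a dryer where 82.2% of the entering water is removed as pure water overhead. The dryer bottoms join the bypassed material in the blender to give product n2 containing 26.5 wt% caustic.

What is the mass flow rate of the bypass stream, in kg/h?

625.9 kg/h

All 2210×0.129 = 285.09 kg/h of caustic reaches n2, so n2 = 285.09/0.265 = 1075.8 kg/h and vapour = 1134.2 kg/h.
The evaporator receives (1−α)·2210 of feed at 0.871 water and removes 0.822 of that water:
0.822×0.871×(1−α)×2210 = 1134.2
(1−α) = 1134.2/1582.3 = 0.7168;  α = 0.2832.
Bypass flow = 0.2832×2210 = 625.85 kg/h.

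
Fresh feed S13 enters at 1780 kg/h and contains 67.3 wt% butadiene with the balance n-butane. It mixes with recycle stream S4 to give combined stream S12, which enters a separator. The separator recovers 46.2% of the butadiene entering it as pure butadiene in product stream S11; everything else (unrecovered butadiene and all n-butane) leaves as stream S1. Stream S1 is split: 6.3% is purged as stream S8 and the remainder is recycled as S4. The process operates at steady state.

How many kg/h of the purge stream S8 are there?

663.9 kg/h

n-butane enters only via S13 and leaves only via the purge: 1780×0.327 = 0.063×(n-butane in S1), and the separator passes all n-butane, so n-butane in S12 = n-butane in S1 = 9239 kg/h.
butadiene in S12: m_A = 1780×0.673 + (1−0.063)·(1−0.462)·m_A, so m_A = 1197.9/0.4959 = 2415.7 kg/h.
S1 = (1−0.462)×2415.7 + 9239 = 10539 kg/h.
Purge S8 = 0.063×10539 = 663.94 kg/h.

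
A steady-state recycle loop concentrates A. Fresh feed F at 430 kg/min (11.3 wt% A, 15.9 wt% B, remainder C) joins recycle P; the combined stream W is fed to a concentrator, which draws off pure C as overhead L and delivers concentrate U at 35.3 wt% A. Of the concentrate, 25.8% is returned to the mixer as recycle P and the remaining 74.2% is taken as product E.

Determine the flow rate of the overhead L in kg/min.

292.4 kg/min

Overall A balance (none leaves overhead): A in fresh feed = A in product, i.e. 430×0.113 = (1−0.258)·U·0.353.
U = 48.59/(0.353×0.742) = 185.51 kg/min.
Recycle P = 0.258×185.51 = 47.862 kg/min.
Combined feed W = 430 + 47.862 = 477.86 kg/min.
Overhead L = W − U = 477.86 − 185.51 = 292.35 kg/min.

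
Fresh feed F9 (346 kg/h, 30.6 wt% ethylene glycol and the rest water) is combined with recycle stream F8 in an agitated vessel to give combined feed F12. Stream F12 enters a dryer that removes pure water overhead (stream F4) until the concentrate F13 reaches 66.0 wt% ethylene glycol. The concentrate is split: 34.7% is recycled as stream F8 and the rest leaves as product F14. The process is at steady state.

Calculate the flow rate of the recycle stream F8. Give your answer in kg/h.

Overall ethylene glycol balance (none leaves overhead): ethylene glycol in fresh feed = ethylene glycol in product, i.e. 346×0.306 = (1−0.347)·F13·0.660.
F13 = 105.88/(0.660×0.653) = 245.66 kg/h.
Recycle F8 = 0.347×245.66 = 85.245 kg/h.

85.25 kg/h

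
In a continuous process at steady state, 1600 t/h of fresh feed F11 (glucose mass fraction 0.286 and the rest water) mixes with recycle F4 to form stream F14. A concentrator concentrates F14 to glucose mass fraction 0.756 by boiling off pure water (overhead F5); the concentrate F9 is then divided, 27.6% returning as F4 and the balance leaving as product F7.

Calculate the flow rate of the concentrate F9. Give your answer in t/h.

Overall glucose balance (none leaves overhead): glucose in fresh feed = glucose in product, i.e. 1600×0.286 = (1−0.276)·F9·0.756.
F9 = 457.6/(0.756×0.724) = 836.04 t/h.

836 t/h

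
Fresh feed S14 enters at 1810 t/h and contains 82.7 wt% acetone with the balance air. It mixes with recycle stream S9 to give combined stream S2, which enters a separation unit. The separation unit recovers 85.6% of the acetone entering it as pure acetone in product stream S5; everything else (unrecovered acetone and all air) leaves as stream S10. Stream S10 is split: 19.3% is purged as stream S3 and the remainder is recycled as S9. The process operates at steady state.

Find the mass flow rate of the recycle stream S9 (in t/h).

air enters only via S14 and leaves only via the purge: 1810×0.173 = 0.193×(air in S10), and the separation unit passes all air, so air in S2 = air in S10 = 1622.4 t/h.
acetone in S2: m_A = 1810×0.827 + (1−0.193)·(1−0.856)·m_A, so m_A = 1496.9/0.8838 = 1693.7 t/h.
S10 = (1−0.856)×1693.7 + 1622.4 = 1866.3 t/h.
Recycle S9 = (1−0.193)×1866.3 = 1506.1 t/h.

1506 t/h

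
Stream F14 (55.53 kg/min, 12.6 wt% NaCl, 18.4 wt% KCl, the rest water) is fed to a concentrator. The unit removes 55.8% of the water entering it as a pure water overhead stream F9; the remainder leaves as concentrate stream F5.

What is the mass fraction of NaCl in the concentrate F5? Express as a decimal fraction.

NaCl is not removed: 55.53×0.126 = 6.9968 kg/min of NaCl enters F5.
water entering = 55.53×0.690 = 38.316 kg/min; overhead removed = 0.558×38.316 = 21.38 kg/min.
Concentrate = 55.53 − 21.38 = 34.15 kg/min.
Mass fraction = 6.9968/34.15 = 0.205.

0.205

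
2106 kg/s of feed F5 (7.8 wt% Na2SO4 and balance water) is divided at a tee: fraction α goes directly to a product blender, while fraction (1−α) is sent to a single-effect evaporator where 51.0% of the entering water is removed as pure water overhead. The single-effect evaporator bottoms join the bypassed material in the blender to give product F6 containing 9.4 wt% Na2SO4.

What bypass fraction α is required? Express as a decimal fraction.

All 2106×0.078 = 164.27 kg/s of Na2SO4 reaches F6, so F6 = 164.27/0.094 = 1747.5 kg/s and vapour = 358.47 kg/s.
The evaporator receives (1−α)·2106 of feed at 0.922 water and removes 0.510 of that water:
0.510×0.922×(1−α)×2106 = 358.47
(1−α) = 358.47/990.28 = 0.3620;  α = 0.6380.

0.638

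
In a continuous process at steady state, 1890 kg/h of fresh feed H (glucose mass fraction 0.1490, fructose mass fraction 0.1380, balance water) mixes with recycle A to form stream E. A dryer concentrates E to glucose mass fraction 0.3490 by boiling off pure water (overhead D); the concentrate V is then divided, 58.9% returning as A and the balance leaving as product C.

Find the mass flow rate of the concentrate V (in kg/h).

1963 kg/h

Overall glucose balance (none leaves overhead): glucose in fresh feed = glucose in product, i.e. 1890×0.149 = (1−0.589)·V·0.349.
V = 281.61/(0.349×0.411) = 1963.3 kg/h.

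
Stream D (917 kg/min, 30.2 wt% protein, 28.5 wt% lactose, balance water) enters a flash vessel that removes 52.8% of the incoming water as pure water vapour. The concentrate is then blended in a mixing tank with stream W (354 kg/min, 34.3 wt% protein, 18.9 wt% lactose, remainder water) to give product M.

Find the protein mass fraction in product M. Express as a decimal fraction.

Vapour removed = 0.528×0.413×917 = 199.96 kg/min; concentrate = 717.04 kg/min.
protein reaching the mixer = 276.93 (from concentrate) + 354×0.343 = 398.36 kg/min.
Product flow = 717.04 + 354 = 1071 kg/min; protein fraction = 0.372.

0.372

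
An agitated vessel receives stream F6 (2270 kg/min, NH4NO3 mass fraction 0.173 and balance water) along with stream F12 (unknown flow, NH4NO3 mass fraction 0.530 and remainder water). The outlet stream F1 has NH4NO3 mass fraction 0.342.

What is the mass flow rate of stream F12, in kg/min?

Let F12 be the unknown flow. Total out = 2270 + F12.
NH4NO3 balance: 392.71 + 0.530·F12 = 0.342·(2270 + F12)
(0.530 − 0.342)·F12 = 0.342×2270 − 392.71 = 383.63
F12 = 383.63 / 0.188 = 2040.6 kg/min

2041 kg/min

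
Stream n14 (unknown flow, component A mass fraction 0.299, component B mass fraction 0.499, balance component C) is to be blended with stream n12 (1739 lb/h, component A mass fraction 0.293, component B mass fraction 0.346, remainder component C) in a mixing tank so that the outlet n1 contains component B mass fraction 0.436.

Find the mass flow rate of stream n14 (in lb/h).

2484 lb/h

Let n14 be the unknown flow. Total out = 1739 + n14.
component B balance: 601.69 + 0.499·n14 = 0.436·(1739 + n14)
(0.499 − 0.436)·n14 = 0.436×1739 − 601.69 = 156.51
n14 = 156.51 / 0.063 = 2484.3 lb/h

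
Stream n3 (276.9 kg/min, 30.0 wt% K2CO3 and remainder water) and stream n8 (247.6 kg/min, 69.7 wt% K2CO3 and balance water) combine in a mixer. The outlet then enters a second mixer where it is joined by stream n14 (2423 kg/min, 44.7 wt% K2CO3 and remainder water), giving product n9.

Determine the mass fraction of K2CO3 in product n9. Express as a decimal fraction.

0.454

Overall, product flow = 2947.5 kg/min.
K2CO3 in = 276.9×0.300 + 247.6×0.697 + 2423×0.447 = 1338.7 kg/min.
K2CO3 fraction in n9 = 0.454.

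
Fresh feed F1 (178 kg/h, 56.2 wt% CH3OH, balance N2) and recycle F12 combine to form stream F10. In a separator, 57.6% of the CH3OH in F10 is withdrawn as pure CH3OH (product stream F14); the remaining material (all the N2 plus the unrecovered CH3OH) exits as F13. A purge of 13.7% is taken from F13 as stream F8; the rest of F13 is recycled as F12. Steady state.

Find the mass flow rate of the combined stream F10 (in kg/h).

726.8 kg/h

N2 enters only via F1 and leaves only via the purge: 178×0.438 = 0.137×(N2 in F13), and the separator passes all N2, so N2 in F10 = N2 in F13 = 569.08 kg/h.
CH3OH in F10: m_A = 178×0.562 + (1−0.137)·(1−0.576)·m_A, so m_A = 100.04/0.6341 = 157.76 kg/h.
F10 = 157.76 + 569.08 = 726.84 kg/h.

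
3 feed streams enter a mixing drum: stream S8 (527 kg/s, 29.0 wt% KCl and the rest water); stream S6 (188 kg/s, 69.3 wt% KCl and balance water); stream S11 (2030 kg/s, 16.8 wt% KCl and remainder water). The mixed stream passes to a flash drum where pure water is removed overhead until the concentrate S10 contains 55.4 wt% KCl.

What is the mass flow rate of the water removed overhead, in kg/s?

1618 kg/s

KCl entering = 527×0.290 + 188×0.693 + 2030×0.168 = 624.15 kg/s.
All KCl reports to S10, so S10 = 624.15/0.554 = 1126.6 kg/s.
Total feed = 2745 kg/s; overhead = 2745 − 1126.6 = 1618.4 kg/s.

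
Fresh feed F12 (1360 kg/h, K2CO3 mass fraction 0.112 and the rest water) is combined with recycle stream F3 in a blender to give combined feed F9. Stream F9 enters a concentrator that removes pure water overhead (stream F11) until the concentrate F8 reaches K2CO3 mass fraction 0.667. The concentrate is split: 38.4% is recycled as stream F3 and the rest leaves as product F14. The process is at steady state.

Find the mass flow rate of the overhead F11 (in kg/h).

1132 kg/h

Overall K2CO3 balance (none leaves overhead): K2CO3 in fresh feed = K2CO3 in product, i.e. 1360×0.112 = (1−0.384)·F8·0.667.
F8 = 152.32/(0.667×0.616) = 370.72 kg/h.
Recycle F3 = 0.384×370.72 = 142.36 kg/h.
Combined feed F9 = 1360 + 142.36 = 1502.4 kg/h.
Overhead F11 = F9 − F8 = 1502.4 − 370.72 = 1131.6 kg/h.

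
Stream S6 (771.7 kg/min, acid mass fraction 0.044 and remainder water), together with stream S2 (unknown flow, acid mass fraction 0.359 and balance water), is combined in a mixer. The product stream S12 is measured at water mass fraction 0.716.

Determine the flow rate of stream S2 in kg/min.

2469 kg/min

Let S2 be the unknown flow. Total out = 771.7 + S2.
water balance: 737.75 + 0.641·S2 = 0.716·(771.7 + S2)
(0.641 − 0.716)·S2 = 0.716×771.7 − 737.75 = -185.21
S2 = -185.21 / -0.075 = 2469.4 kg/min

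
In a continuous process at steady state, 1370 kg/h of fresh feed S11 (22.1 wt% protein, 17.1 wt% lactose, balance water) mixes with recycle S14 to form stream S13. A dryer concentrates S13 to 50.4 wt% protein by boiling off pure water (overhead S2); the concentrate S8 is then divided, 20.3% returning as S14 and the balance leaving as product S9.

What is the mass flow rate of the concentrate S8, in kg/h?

Overall protein balance (none leaves overhead): protein in fresh feed = protein in product, i.e. 1370×0.221 = (1−0.203)·S8·0.504.
S8 = 302.77/(0.504×0.797) = 753.74 kg/h.

753.7 kg/h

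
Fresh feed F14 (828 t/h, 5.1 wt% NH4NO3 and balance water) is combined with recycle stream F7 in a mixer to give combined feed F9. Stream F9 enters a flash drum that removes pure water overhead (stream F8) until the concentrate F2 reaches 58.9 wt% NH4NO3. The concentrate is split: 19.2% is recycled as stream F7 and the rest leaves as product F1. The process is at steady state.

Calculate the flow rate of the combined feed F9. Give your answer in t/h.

845 t/h

Overall NH4NO3 balance (none leaves overhead): NH4NO3 in fresh feed = NH4NO3 in product, i.e. 828×0.051 = (1−0.192)·F2·0.589.
F2 = 42.228/(0.589×0.808) = 88.731 t/h.
Recycle F7 = 0.192×88.731 = 17.036 t/h.
Combined feed F9 = 828 + 17.036 = 845.04 t/h.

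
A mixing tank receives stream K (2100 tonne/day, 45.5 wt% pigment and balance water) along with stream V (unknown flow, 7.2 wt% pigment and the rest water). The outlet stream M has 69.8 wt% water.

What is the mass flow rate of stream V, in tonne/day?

1397 tonne/day

Let V be the unknown flow. Total out = 2100 + V.
water balance: 1144.5 + 0.928·V = 0.698·(2100 + V)
(0.928 − 0.698)·V = 0.698×2100 − 1144.5 = 321.3
V = 321.3 / 0.230 = 1397 tonne/day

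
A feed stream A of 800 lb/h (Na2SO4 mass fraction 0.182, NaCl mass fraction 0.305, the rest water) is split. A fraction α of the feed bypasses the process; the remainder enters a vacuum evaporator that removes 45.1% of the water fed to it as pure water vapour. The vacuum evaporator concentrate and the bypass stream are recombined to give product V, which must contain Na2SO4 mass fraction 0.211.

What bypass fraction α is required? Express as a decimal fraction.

0.406

All 800×0.182 = 145.6 lb/h of Na2SO4 reaches V, so V = 145.6/0.211 = 690.05 lb/h and vapour = 109.95 lb/h.
The evaporator receives (1−α)·800 of feed at 0.513 water and removes 0.451 of that water:
0.451×0.513×(1−α)×800 = 109.95
(1−α) = 109.95/185.09 = 0.5940;  α = 0.4060.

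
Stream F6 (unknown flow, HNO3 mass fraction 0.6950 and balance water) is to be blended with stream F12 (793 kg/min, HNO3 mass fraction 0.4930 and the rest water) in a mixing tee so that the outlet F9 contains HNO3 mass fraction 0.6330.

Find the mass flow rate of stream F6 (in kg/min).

1791 kg/min

Let F6 be the unknown flow. Total out = 793 + F6.
HNO3 balance: 390.95 + 0.695·F6 = 0.633·(793 + F6)
(0.695 − 0.633)·F6 = 0.633×793 − 390.95 = 111.02
F6 = 111.02 / 0.062 = 1790.6 kg/min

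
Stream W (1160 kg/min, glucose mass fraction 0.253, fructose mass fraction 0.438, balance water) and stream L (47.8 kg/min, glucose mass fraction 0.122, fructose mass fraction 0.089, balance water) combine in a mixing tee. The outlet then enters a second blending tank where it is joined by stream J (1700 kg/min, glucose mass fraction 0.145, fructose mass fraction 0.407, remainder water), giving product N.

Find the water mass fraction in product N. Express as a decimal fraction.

Overall, product flow = 2907.8 kg/min.
water in = 1160×0.309 + 47.8×0.789 + 1700×0.448 = 1157.8 kg/min.
water fraction in N = 0.398.

0.398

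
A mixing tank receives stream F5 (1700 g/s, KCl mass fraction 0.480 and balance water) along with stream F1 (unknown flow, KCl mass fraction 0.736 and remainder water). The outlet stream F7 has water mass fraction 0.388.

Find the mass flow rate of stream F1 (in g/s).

1810 g/s

Let F1 be the unknown flow. Total out = 1700 + F1.
water balance: 884 + 0.264·F1 = 0.388·(1700 + F1)
(0.264 − 0.388)·F1 = 0.388×1700 − 884 = -224.4
F1 = -224.4 / -0.124 = 1809.7 g/s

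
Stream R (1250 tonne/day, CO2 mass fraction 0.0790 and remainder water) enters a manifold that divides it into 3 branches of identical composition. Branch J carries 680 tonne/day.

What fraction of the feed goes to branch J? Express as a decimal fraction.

Fraction to J = 680/1250 = 0.5440.

0.544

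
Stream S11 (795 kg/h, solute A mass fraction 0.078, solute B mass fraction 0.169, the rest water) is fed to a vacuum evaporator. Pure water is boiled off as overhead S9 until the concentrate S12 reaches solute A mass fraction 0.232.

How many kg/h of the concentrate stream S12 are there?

267.3 kg/h

solute A is conserved: 795×0.078 = 62.01 kg/h all reports to the concentrate.
Concentrate = 62.01/(target fraction) = 267.28 kg/h.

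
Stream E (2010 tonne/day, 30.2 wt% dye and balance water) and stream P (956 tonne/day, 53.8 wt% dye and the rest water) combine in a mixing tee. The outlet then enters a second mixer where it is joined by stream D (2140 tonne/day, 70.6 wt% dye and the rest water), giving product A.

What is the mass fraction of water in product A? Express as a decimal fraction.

0.4845

Overall, product flow = 5106 tonne/day.
water in = 2010×0.698 + 956×0.462 + 2140×0.294 = 2473.8 tonne/day.
water fraction in A = 0.4845.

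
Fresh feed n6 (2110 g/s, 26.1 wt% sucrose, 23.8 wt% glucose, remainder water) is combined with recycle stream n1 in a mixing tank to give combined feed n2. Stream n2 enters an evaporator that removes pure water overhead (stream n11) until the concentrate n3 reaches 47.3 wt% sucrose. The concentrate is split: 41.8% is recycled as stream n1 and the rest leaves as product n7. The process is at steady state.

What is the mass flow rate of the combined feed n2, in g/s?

Overall sucrose balance (none leaves overhead): sucrose in fresh feed = sucrose in product, i.e. 2110×0.261 = (1−0.418)·n3·0.473.
n3 = 550.71/(0.473×0.582) = 2000.5 g/s.
Recycle n1 = 0.418×2000.5 = 836.21 g/s.
Combined feed n2 = 2110 + 836.21 = 2946.2 g/s.

2946 g/s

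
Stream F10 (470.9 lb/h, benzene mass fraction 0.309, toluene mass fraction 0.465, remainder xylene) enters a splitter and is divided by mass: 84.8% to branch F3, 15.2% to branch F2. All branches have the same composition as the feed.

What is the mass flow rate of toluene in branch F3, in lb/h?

185.7 lb/h

Branch F3 total = 0.848×470.9 = 399.32 lb/h.
toluene in F3 = 0.465×399.32 = 185.69 lb/h.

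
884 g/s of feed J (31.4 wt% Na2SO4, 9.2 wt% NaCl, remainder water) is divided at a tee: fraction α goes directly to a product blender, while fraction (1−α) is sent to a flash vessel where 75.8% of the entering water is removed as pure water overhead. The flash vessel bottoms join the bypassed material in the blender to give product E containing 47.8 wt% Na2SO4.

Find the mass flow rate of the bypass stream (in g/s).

All 884×0.314 = 277.58 g/s of Na2SO4 reaches E, so E = 277.58/0.478 = 580.7 g/s and vapour = 303.3 g/s.
The evaporator receives (1−α)·884 of feed at 0.594 water and removes 0.758 of that water:
0.758×0.594×(1−α)×884 = 303.3
(1−α) = 303.3/398.02 = 0.7620;  α = 0.2380.
Bypass flow = 0.2380×884 = 210.38 g/s.

210.4 g/s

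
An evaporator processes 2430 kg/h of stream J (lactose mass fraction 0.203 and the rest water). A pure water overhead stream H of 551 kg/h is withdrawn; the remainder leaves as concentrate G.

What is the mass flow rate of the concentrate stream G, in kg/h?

Concentrate = 2430 − 551 = 1879 kg/h.

1879 kg/h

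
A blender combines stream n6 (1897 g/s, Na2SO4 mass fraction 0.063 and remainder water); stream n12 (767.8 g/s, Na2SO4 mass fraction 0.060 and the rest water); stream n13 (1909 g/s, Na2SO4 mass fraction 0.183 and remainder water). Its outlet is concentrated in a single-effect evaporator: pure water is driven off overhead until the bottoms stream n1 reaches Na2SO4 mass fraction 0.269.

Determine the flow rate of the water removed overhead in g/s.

Na2SO4 entering = 1897×0.063 + 767.8×0.060 + 1909×0.183 = 514.93 g/s.
All Na2SO4 reports to n1, so n1 = 514.93/0.269 = 1914.2 g/s.
Total feed = 4573.8 g/s; overhead = 4573.8 − 1914.2 = 2659.6 g/s.

2660 g/s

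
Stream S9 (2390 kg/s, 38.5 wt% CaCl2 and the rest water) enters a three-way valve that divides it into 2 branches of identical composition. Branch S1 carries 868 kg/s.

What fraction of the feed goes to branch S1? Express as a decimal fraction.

Fraction to S1 = 868/2390 = 0.3632.

0.363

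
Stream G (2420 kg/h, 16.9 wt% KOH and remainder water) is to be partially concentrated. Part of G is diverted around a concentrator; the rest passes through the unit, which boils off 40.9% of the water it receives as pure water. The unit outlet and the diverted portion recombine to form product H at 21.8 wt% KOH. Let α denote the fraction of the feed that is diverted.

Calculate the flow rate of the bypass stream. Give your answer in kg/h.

819.6 kg/h

All 2420×0.169 = 408.98 kg/h of KOH reaches H, so H = 408.98/0.218 = 1876.1 kg/h and vapour = 543.94 kg/h.
The evaporator receives (1−α)·2420 of feed at 0.831 water and removes 0.409 of that water:
0.409×0.831×(1−α)×2420 = 543.94
(1−α) = 543.94/822.51 = 0.6613;  α = 0.3387.
Bypass flow = 0.3387×2420 = 819.59 kg/h.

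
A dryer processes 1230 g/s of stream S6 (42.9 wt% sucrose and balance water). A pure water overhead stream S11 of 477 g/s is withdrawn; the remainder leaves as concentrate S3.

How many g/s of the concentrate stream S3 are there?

753 g/s

Concentrate = 1230 − 477 = 753 g/s.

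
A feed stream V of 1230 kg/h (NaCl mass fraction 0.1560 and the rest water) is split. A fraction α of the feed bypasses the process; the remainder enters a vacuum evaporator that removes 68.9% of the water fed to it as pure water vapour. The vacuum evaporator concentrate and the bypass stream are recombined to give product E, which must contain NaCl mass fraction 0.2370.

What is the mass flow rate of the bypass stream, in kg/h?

507.1 kg/h

All 1230×0.156 = 191.88 kg/h of NaCl reaches E, so E = 191.88/0.237 = 809.62 kg/h and vapour = 420.38 kg/h.
The evaporator receives (1−α)·1230 of feed at 0.844 water and removes 0.689 of that water:
0.689×0.844×(1−α)×1230 = 420.38
(1−α) = 420.38/715.26 = 0.5877;  α = 0.4123.
Bypass flow = 0.4123×1230 = 507.1 kg/h.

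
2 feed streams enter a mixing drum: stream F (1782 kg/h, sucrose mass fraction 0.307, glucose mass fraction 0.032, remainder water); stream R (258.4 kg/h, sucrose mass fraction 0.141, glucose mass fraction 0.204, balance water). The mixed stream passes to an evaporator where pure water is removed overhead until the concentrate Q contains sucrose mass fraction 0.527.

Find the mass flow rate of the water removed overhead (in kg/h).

sucrose entering = 1782×0.307 + 258.4×0.141 = 583.51 kg/h.
All sucrose reports to Q, so Q = 583.51/0.527 = 1107.2 kg/h.
Total feed = 2040.4 kg/h; overhead = 2040.4 − 1107.2 = 933.17 kg/h.

933.2 kg/h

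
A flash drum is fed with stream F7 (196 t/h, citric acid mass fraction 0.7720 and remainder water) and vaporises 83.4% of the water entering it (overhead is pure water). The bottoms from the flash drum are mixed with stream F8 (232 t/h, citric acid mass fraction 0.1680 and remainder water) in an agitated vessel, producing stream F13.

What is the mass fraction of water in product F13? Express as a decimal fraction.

Vapour removed = 0.834×0.228×196 = 37.27 t/h; concentrate = 158.73 t/h.
water reaching the mixer = 7.4182 (from concentrate) + 232×0.832 = 200.44 t/h.
Product flow = 158.73 + 232 = 390.73 t/h; water fraction = 0.5130.

0.5130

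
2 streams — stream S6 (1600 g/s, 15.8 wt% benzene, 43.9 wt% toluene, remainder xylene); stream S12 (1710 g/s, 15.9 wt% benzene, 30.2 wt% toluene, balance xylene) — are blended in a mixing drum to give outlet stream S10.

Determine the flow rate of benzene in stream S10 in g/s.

524.7 g/s

benzene out = benzene in = 1600×0.158 + 1710×0.159 = 524.69 g/s.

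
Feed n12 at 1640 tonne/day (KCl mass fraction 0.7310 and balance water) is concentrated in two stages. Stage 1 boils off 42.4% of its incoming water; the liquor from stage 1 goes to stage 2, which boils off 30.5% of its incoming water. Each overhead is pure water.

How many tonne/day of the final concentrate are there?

water in feed = 1640×0.269 = 441.16 tonne/day.
After stage 1: water left = (1−0.424)×441.16 = 254.11; stream total = 1452.9 tonne/day.
After stage 2: water left = (1−0.305)×254.11 = 176.61; final concentrate = 1375.4 tonne/day.

1375 tonne/day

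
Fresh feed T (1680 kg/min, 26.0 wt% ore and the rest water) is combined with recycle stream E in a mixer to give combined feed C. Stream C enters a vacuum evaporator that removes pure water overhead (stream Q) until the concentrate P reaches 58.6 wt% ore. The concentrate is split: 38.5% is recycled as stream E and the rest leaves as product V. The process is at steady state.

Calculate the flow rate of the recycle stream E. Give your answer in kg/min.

Overall ore balance (none leaves overhead): ore in fresh feed = ore in product, i.e. 1680×0.260 = (1−0.385)·P·0.586.
P = 436.8/(0.586×0.615) = 1212 kg/min.
Recycle E = 0.385×1212 = 466.63 kg/min.

466.6 kg/min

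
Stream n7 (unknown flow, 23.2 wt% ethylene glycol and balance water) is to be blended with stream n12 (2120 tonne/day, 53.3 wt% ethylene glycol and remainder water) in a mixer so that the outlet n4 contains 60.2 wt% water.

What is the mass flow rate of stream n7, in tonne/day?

1724 tonne/day

Let n7 be the unknown flow. Total out = 2120 + n7.
water balance: 990.04 + 0.768·n7 = 0.602·(2120 + n7)
(0.768 − 0.602)·n7 = 0.602×2120 − 990.04 = 286.2
n7 = 286.2 / 0.166 = 1724.1 tonne/day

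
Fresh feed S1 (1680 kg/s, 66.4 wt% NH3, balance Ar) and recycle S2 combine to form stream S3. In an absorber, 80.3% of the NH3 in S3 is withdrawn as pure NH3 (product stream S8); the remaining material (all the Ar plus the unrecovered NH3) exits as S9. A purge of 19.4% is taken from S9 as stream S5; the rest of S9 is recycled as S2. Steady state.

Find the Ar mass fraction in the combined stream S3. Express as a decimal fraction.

0.687

Ar enters only via S1 and leaves only via the purge: 1680×0.336 = 0.194×(Ar in S9), and the absorber passes all Ar, so Ar in S3 = Ar in S9 = 2909.7 kg/s.
NH3 in S3: m_A = 1680×0.664 + (1−0.194)·(1−0.803)·m_A, so m_A = 1115.5/0.8412 = 1326.1 kg/s.
S3 = 1326.1 + 2909.7 = 4235.8 kg/s.
Ar fraction in S3 = 2909.7/4235.8 = 0.687.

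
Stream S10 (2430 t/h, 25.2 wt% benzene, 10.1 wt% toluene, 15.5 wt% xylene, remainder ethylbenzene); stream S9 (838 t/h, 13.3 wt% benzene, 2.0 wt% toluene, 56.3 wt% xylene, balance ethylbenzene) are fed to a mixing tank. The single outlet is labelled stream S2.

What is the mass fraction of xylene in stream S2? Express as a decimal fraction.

Total flow out = 2430 + 838 = 3268 t/h.
xylene in = 2430×0.155 + 838×0.563 = 848.44 t/h.
xylene mass fraction in S2 = 848.44/3268 = 0.260.

0.260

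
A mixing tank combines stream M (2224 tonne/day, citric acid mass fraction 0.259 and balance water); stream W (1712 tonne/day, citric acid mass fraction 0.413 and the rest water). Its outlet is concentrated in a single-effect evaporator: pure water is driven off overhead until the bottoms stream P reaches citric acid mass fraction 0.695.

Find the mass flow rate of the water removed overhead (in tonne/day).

2090 tonne/day

citric acid entering = 2224×0.259 + 1712×0.413 = 1283.1 tonne/day.
All citric acid reports to P, so P = 1283.1/0.695 = 1846.1 tonne/day.
Total feed = 3936 tonne/day; overhead = 3936 − 1846.1 = 2089.9 tonne/day.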